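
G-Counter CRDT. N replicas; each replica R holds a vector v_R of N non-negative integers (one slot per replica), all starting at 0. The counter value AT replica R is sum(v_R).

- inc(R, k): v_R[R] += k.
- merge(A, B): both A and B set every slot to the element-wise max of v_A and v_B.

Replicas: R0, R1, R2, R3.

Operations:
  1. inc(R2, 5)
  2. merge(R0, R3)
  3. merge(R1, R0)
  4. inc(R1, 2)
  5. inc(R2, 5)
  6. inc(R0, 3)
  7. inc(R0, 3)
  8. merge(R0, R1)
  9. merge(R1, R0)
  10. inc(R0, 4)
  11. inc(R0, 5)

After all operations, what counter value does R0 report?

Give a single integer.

Answer: 17

Derivation:
Op 1: inc R2 by 5 -> R2=(0,0,5,0) value=5
Op 2: merge R0<->R3 -> R0=(0,0,0,0) R3=(0,0,0,0)
Op 3: merge R1<->R0 -> R1=(0,0,0,0) R0=(0,0,0,0)
Op 4: inc R1 by 2 -> R1=(0,2,0,0) value=2
Op 5: inc R2 by 5 -> R2=(0,0,10,0) value=10
Op 6: inc R0 by 3 -> R0=(3,0,0,0) value=3
Op 7: inc R0 by 3 -> R0=(6,0,0,0) value=6
Op 8: merge R0<->R1 -> R0=(6,2,0,0) R1=(6,2,0,0)
Op 9: merge R1<->R0 -> R1=(6,2,0,0) R0=(6,2,0,0)
Op 10: inc R0 by 4 -> R0=(10,2,0,0) value=12
Op 11: inc R0 by 5 -> R0=(15,2,0,0) value=17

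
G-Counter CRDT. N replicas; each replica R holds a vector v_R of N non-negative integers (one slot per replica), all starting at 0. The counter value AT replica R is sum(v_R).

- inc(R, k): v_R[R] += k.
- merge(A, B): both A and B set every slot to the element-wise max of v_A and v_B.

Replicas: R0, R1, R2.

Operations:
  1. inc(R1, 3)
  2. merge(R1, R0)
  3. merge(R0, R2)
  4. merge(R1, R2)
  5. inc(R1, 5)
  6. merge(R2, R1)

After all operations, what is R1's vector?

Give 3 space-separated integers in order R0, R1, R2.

Answer: 0 8 0

Derivation:
Op 1: inc R1 by 3 -> R1=(0,3,0) value=3
Op 2: merge R1<->R0 -> R1=(0,3,0) R0=(0,3,0)
Op 3: merge R0<->R2 -> R0=(0,3,0) R2=(0,3,0)
Op 4: merge R1<->R2 -> R1=(0,3,0) R2=(0,3,0)
Op 5: inc R1 by 5 -> R1=(0,8,0) value=8
Op 6: merge R2<->R1 -> R2=(0,8,0) R1=(0,8,0)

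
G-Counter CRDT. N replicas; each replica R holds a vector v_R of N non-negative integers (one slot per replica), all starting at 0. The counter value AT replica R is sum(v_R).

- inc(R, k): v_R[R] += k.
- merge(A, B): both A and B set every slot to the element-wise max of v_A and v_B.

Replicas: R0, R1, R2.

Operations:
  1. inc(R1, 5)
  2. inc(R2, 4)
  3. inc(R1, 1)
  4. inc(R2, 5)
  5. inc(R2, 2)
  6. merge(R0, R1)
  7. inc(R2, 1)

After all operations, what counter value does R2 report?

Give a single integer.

Answer: 12

Derivation:
Op 1: inc R1 by 5 -> R1=(0,5,0) value=5
Op 2: inc R2 by 4 -> R2=(0,0,4) value=4
Op 3: inc R1 by 1 -> R1=(0,6,0) value=6
Op 4: inc R2 by 5 -> R2=(0,0,9) value=9
Op 5: inc R2 by 2 -> R2=(0,0,11) value=11
Op 6: merge R0<->R1 -> R0=(0,6,0) R1=(0,6,0)
Op 7: inc R2 by 1 -> R2=(0,0,12) value=12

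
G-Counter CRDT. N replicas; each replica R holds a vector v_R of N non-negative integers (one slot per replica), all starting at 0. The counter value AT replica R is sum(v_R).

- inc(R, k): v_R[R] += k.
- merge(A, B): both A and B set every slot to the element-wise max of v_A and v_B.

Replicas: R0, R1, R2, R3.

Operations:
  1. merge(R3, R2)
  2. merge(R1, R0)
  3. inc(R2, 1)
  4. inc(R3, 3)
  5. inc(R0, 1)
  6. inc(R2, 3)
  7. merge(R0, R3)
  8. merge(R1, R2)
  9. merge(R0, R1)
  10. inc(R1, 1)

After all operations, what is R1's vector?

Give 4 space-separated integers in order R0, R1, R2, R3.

Op 1: merge R3<->R2 -> R3=(0,0,0,0) R2=(0,0,0,0)
Op 2: merge R1<->R0 -> R1=(0,0,0,0) R0=(0,0,0,0)
Op 3: inc R2 by 1 -> R2=(0,0,1,0) value=1
Op 4: inc R3 by 3 -> R3=(0,0,0,3) value=3
Op 5: inc R0 by 1 -> R0=(1,0,0,0) value=1
Op 6: inc R2 by 3 -> R2=(0,0,4,0) value=4
Op 7: merge R0<->R3 -> R0=(1,0,0,3) R3=(1,0,0,3)
Op 8: merge R1<->R2 -> R1=(0,0,4,0) R2=(0,0,4,0)
Op 9: merge R0<->R1 -> R0=(1,0,4,3) R1=(1,0,4,3)
Op 10: inc R1 by 1 -> R1=(1,1,4,3) value=9

Answer: 1 1 4 3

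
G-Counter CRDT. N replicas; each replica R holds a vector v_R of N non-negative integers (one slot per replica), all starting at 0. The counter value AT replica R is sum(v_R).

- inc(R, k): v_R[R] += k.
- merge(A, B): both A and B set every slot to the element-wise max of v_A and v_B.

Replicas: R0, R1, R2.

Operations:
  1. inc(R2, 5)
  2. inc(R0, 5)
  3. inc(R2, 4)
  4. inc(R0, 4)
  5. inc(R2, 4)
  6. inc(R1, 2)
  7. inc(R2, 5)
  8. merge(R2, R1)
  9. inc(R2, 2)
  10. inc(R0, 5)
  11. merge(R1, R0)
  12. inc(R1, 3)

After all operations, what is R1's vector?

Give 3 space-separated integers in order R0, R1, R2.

Op 1: inc R2 by 5 -> R2=(0,0,5) value=5
Op 2: inc R0 by 5 -> R0=(5,0,0) value=5
Op 3: inc R2 by 4 -> R2=(0,0,9) value=9
Op 4: inc R0 by 4 -> R0=(9,0,0) value=9
Op 5: inc R2 by 4 -> R2=(0,0,13) value=13
Op 6: inc R1 by 2 -> R1=(0,2,0) value=2
Op 7: inc R2 by 5 -> R2=(0,0,18) value=18
Op 8: merge R2<->R1 -> R2=(0,2,18) R1=(0,2,18)
Op 9: inc R2 by 2 -> R2=(0,2,20) value=22
Op 10: inc R0 by 5 -> R0=(14,0,0) value=14
Op 11: merge R1<->R0 -> R1=(14,2,18) R0=(14,2,18)
Op 12: inc R1 by 3 -> R1=(14,5,18) value=37

Answer: 14 5 18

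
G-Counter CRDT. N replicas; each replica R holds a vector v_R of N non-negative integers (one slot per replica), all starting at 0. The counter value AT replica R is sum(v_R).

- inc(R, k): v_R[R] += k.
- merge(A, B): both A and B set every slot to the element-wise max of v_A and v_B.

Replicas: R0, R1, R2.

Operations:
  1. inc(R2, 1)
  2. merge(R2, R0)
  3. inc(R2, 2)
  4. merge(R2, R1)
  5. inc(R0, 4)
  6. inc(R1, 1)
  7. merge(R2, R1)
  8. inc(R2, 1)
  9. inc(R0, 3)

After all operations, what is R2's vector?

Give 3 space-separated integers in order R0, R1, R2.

Op 1: inc R2 by 1 -> R2=(0,0,1) value=1
Op 2: merge R2<->R0 -> R2=(0,0,1) R0=(0,0,1)
Op 3: inc R2 by 2 -> R2=(0,0,3) value=3
Op 4: merge R2<->R1 -> R2=(0,0,3) R1=(0,0,3)
Op 5: inc R0 by 4 -> R0=(4,0,1) value=5
Op 6: inc R1 by 1 -> R1=(0,1,3) value=4
Op 7: merge R2<->R1 -> R2=(0,1,3) R1=(0,1,3)
Op 8: inc R2 by 1 -> R2=(0,1,4) value=5
Op 9: inc R0 by 3 -> R0=(7,0,1) value=8

Answer: 0 1 4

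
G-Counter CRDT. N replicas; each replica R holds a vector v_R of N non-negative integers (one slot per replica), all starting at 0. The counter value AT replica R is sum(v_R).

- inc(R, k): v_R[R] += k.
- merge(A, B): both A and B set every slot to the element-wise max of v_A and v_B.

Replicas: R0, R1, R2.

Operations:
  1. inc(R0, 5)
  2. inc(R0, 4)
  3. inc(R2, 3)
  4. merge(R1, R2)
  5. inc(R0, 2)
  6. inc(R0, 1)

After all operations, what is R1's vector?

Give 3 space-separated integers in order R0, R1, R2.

Op 1: inc R0 by 5 -> R0=(5,0,0) value=5
Op 2: inc R0 by 4 -> R0=(9,0,0) value=9
Op 3: inc R2 by 3 -> R2=(0,0,3) value=3
Op 4: merge R1<->R2 -> R1=(0,0,3) R2=(0,0,3)
Op 5: inc R0 by 2 -> R0=(11,0,0) value=11
Op 6: inc R0 by 1 -> R0=(12,0,0) value=12

Answer: 0 0 3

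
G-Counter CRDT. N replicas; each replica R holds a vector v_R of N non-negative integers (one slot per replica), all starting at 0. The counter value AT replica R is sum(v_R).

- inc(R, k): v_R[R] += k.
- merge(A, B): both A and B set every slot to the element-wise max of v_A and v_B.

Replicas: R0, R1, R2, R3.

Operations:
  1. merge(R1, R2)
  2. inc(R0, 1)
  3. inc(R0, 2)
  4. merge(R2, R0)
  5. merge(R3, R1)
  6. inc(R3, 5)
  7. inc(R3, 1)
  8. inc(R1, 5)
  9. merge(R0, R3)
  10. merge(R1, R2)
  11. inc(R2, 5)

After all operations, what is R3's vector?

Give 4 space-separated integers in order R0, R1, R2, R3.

Answer: 3 0 0 6

Derivation:
Op 1: merge R1<->R2 -> R1=(0,0,0,0) R2=(0,0,0,0)
Op 2: inc R0 by 1 -> R0=(1,0,0,0) value=1
Op 3: inc R0 by 2 -> R0=(3,0,0,0) value=3
Op 4: merge R2<->R0 -> R2=(3,0,0,0) R0=(3,0,0,0)
Op 5: merge R3<->R1 -> R3=(0,0,0,0) R1=(0,0,0,0)
Op 6: inc R3 by 5 -> R3=(0,0,0,5) value=5
Op 7: inc R3 by 1 -> R3=(0,0,0,6) value=6
Op 8: inc R1 by 5 -> R1=(0,5,0,0) value=5
Op 9: merge R0<->R3 -> R0=(3,0,0,6) R3=(3,0,0,6)
Op 10: merge R1<->R2 -> R1=(3,5,0,0) R2=(3,5,0,0)
Op 11: inc R2 by 5 -> R2=(3,5,5,0) value=13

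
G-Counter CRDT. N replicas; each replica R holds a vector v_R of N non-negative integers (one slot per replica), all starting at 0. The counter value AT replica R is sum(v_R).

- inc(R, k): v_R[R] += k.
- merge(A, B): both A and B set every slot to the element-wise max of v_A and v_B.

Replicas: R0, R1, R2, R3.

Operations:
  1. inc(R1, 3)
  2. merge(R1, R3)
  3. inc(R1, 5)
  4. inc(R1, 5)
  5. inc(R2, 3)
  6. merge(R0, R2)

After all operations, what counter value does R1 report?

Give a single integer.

Op 1: inc R1 by 3 -> R1=(0,3,0,0) value=3
Op 2: merge R1<->R3 -> R1=(0,3,0,0) R3=(0,3,0,0)
Op 3: inc R1 by 5 -> R1=(0,8,0,0) value=8
Op 4: inc R1 by 5 -> R1=(0,13,0,0) value=13
Op 5: inc R2 by 3 -> R2=(0,0,3,0) value=3
Op 6: merge R0<->R2 -> R0=(0,0,3,0) R2=(0,0,3,0)

Answer: 13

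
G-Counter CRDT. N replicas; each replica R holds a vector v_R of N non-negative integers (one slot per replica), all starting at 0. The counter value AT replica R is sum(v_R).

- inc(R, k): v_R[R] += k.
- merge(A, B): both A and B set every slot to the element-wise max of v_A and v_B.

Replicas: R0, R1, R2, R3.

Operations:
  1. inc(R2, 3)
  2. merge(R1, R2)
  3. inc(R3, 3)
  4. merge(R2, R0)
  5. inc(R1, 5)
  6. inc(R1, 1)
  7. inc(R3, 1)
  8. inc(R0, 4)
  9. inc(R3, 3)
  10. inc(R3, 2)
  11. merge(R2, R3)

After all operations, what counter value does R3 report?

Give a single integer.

Op 1: inc R2 by 3 -> R2=(0,0,3,0) value=3
Op 2: merge R1<->R2 -> R1=(0,0,3,0) R2=(0,0,3,0)
Op 3: inc R3 by 3 -> R3=(0,0,0,3) value=3
Op 4: merge R2<->R0 -> R2=(0,0,3,0) R0=(0,0,3,0)
Op 5: inc R1 by 5 -> R1=(0,5,3,0) value=8
Op 6: inc R1 by 1 -> R1=(0,6,3,0) value=9
Op 7: inc R3 by 1 -> R3=(0,0,0,4) value=4
Op 8: inc R0 by 4 -> R0=(4,0,3,0) value=7
Op 9: inc R3 by 3 -> R3=(0,0,0,7) value=7
Op 10: inc R3 by 2 -> R3=(0,0,0,9) value=9
Op 11: merge R2<->R3 -> R2=(0,0,3,9) R3=(0,0,3,9)

Answer: 12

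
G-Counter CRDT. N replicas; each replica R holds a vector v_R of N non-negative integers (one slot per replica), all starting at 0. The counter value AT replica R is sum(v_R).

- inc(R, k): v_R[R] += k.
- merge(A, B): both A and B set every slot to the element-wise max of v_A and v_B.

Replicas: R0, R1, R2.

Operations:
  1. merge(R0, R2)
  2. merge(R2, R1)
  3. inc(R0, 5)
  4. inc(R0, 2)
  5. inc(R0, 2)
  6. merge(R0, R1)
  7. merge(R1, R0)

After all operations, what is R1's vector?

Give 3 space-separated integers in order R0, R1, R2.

Answer: 9 0 0

Derivation:
Op 1: merge R0<->R2 -> R0=(0,0,0) R2=(0,0,0)
Op 2: merge R2<->R1 -> R2=(0,0,0) R1=(0,0,0)
Op 3: inc R0 by 5 -> R0=(5,0,0) value=5
Op 4: inc R0 by 2 -> R0=(7,0,0) value=7
Op 5: inc R0 by 2 -> R0=(9,0,0) value=9
Op 6: merge R0<->R1 -> R0=(9,0,0) R1=(9,0,0)
Op 7: merge R1<->R0 -> R1=(9,0,0) R0=(9,0,0)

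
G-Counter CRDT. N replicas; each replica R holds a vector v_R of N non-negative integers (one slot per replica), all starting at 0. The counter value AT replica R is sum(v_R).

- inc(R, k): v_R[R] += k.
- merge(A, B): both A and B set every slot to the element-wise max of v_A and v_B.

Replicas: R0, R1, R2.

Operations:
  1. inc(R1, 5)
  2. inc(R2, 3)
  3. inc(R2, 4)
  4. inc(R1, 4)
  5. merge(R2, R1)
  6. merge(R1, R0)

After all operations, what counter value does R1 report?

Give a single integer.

Op 1: inc R1 by 5 -> R1=(0,5,0) value=5
Op 2: inc R2 by 3 -> R2=(0,0,3) value=3
Op 3: inc R2 by 4 -> R2=(0,0,7) value=7
Op 4: inc R1 by 4 -> R1=(0,9,0) value=9
Op 5: merge R2<->R1 -> R2=(0,9,7) R1=(0,9,7)
Op 6: merge R1<->R0 -> R1=(0,9,7) R0=(0,9,7)

Answer: 16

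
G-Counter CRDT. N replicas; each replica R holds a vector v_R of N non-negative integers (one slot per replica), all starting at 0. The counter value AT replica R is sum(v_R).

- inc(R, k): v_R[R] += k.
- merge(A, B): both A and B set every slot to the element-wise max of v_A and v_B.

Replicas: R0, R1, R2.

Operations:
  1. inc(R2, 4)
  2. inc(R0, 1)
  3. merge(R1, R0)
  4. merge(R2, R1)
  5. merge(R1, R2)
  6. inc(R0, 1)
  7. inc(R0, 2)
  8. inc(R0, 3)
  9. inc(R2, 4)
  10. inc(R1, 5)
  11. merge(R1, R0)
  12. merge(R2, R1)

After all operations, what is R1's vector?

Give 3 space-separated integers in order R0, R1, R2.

Answer: 7 5 8

Derivation:
Op 1: inc R2 by 4 -> R2=(0,0,4) value=4
Op 2: inc R0 by 1 -> R0=(1,0,0) value=1
Op 3: merge R1<->R0 -> R1=(1,0,0) R0=(1,0,0)
Op 4: merge R2<->R1 -> R2=(1,0,4) R1=(1,0,4)
Op 5: merge R1<->R2 -> R1=(1,0,4) R2=(1,0,4)
Op 6: inc R0 by 1 -> R0=(2,0,0) value=2
Op 7: inc R0 by 2 -> R0=(4,0,0) value=4
Op 8: inc R0 by 3 -> R0=(7,0,0) value=7
Op 9: inc R2 by 4 -> R2=(1,0,8) value=9
Op 10: inc R1 by 5 -> R1=(1,5,4) value=10
Op 11: merge R1<->R0 -> R1=(7,5,4) R0=(7,5,4)
Op 12: merge R2<->R1 -> R2=(7,5,8) R1=(7,5,8)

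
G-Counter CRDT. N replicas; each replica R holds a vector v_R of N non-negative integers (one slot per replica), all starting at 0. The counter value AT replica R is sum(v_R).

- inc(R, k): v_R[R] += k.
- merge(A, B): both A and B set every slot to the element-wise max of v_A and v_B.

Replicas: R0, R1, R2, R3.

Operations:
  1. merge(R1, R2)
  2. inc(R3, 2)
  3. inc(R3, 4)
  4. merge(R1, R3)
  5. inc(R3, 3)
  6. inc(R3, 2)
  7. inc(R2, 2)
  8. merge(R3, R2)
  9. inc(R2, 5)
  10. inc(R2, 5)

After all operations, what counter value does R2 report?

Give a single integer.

Answer: 23

Derivation:
Op 1: merge R1<->R2 -> R1=(0,0,0,0) R2=(0,0,0,0)
Op 2: inc R3 by 2 -> R3=(0,0,0,2) value=2
Op 3: inc R3 by 4 -> R3=(0,0,0,6) value=6
Op 4: merge R1<->R3 -> R1=(0,0,0,6) R3=(0,0,0,6)
Op 5: inc R3 by 3 -> R3=(0,0,0,9) value=9
Op 6: inc R3 by 2 -> R3=(0,0,0,11) value=11
Op 7: inc R2 by 2 -> R2=(0,0,2,0) value=2
Op 8: merge R3<->R2 -> R3=(0,0,2,11) R2=(0,0,2,11)
Op 9: inc R2 by 5 -> R2=(0,0,7,11) value=18
Op 10: inc R2 by 5 -> R2=(0,0,12,11) value=23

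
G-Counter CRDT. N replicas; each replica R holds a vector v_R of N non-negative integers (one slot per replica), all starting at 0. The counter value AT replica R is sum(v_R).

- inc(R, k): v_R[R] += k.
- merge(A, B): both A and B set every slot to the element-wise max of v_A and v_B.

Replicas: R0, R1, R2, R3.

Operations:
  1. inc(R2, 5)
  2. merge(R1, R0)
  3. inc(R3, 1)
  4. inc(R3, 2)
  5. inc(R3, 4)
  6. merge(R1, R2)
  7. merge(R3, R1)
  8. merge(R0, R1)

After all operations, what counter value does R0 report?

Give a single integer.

Answer: 12

Derivation:
Op 1: inc R2 by 5 -> R2=(0,0,5,0) value=5
Op 2: merge R1<->R0 -> R1=(0,0,0,0) R0=(0,0,0,0)
Op 3: inc R3 by 1 -> R3=(0,0,0,1) value=1
Op 4: inc R3 by 2 -> R3=(0,0,0,3) value=3
Op 5: inc R3 by 4 -> R3=(0,0,0,7) value=7
Op 6: merge R1<->R2 -> R1=(0,0,5,0) R2=(0,0,5,0)
Op 7: merge R3<->R1 -> R3=(0,0,5,7) R1=(0,0,5,7)
Op 8: merge R0<->R1 -> R0=(0,0,5,7) R1=(0,0,5,7)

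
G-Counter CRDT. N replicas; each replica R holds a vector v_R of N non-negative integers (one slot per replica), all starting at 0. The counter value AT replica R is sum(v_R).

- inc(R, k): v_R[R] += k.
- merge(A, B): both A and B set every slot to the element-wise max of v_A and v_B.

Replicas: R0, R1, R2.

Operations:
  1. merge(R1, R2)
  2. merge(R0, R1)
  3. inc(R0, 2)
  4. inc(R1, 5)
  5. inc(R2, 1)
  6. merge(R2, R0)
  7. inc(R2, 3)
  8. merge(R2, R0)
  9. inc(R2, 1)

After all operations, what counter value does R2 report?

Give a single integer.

Answer: 7

Derivation:
Op 1: merge R1<->R2 -> R1=(0,0,0) R2=(0,0,0)
Op 2: merge R0<->R1 -> R0=(0,0,0) R1=(0,0,0)
Op 3: inc R0 by 2 -> R0=(2,0,0) value=2
Op 4: inc R1 by 5 -> R1=(0,5,0) value=5
Op 5: inc R2 by 1 -> R2=(0,0,1) value=1
Op 6: merge R2<->R0 -> R2=(2,0,1) R0=(2,0,1)
Op 7: inc R2 by 3 -> R2=(2,0,4) value=6
Op 8: merge R2<->R0 -> R2=(2,0,4) R0=(2,0,4)
Op 9: inc R2 by 1 -> R2=(2,0,5) value=7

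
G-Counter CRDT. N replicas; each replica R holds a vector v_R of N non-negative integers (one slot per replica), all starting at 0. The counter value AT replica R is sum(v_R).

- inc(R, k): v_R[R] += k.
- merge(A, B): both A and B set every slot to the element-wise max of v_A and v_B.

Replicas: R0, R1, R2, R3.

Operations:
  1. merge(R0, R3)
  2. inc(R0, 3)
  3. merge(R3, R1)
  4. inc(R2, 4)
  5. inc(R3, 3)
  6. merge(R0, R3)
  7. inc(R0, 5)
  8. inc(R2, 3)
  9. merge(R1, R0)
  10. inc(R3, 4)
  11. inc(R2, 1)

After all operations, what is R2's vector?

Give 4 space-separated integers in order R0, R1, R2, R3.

Answer: 0 0 8 0

Derivation:
Op 1: merge R0<->R3 -> R0=(0,0,0,0) R3=(0,0,0,0)
Op 2: inc R0 by 3 -> R0=(3,0,0,0) value=3
Op 3: merge R3<->R1 -> R3=(0,0,0,0) R1=(0,0,0,0)
Op 4: inc R2 by 4 -> R2=(0,0,4,0) value=4
Op 5: inc R3 by 3 -> R3=(0,0,0,3) value=3
Op 6: merge R0<->R3 -> R0=(3,0,0,3) R3=(3,0,0,3)
Op 7: inc R0 by 5 -> R0=(8,0,0,3) value=11
Op 8: inc R2 by 3 -> R2=(0,0,7,0) value=7
Op 9: merge R1<->R0 -> R1=(8,0,0,3) R0=(8,0,0,3)
Op 10: inc R3 by 4 -> R3=(3,0,0,7) value=10
Op 11: inc R2 by 1 -> R2=(0,0,8,0) value=8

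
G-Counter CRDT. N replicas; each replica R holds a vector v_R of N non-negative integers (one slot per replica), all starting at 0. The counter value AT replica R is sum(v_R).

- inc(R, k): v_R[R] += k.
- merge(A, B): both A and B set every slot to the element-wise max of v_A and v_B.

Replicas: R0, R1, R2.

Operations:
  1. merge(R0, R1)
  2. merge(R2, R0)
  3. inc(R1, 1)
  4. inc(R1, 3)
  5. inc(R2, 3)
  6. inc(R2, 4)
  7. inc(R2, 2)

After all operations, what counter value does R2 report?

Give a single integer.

Answer: 9

Derivation:
Op 1: merge R0<->R1 -> R0=(0,0,0) R1=(0,0,0)
Op 2: merge R2<->R0 -> R2=(0,0,0) R0=(0,0,0)
Op 3: inc R1 by 1 -> R1=(0,1,0) value=1
Op 4: inc R1 by 3 -> R1=(0,4,0) value=4
Op 5: inc R2 by 3 -> R2=(0,0,3) value=3
Op 6: inc R2 by 4 -> R2=(0,0,7) value=7
Op 7: inc R2 by 2 -> R2=(0,0,9) value=9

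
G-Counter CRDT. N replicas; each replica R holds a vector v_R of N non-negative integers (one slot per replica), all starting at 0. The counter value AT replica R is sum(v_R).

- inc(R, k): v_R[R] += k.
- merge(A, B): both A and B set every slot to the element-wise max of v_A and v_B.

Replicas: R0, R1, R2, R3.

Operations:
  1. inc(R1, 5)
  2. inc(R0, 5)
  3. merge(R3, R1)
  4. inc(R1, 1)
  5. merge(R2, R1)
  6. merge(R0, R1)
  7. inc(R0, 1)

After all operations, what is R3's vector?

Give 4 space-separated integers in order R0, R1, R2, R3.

Answer: 0 5 0 0

Derivation:
Op 1: inc R1 by 5 -> R1=(0,5,0,0) value=5
Op 2: inc R0 by 5 -> R0=(5,0,0,0) value=5
Op 3: merge R3<->R1 -> R3=(0,5,0,0) R1=(0,5,0,0)
Op 4: inc R1 by 1 -> R1=(0,6,0,0) value=6
Op 5: merge R2<->R1 -> R2=(0,6,0,0) R1=(0,6,0,0)
Op 6: merge R0<->R1 -> R0=(5,6,0,0) R1=(5,6,0,0)
Op 7: inc R0 by 1 -> R0=(6,6,0,0) value=12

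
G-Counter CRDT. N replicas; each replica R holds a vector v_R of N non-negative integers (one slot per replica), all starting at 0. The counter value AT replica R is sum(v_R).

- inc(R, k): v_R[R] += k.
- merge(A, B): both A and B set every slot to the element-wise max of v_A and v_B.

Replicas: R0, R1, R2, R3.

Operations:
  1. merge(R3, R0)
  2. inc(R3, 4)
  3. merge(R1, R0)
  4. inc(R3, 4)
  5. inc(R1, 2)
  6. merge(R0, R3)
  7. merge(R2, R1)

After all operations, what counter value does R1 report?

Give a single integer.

Answer: 2

Derivation:
Op 1: merge R3<->R0 -> R3=(0,0,0,0) R0=(0,0,0,0)
Op 2: inc R3 by 4 -> R3=(0,0,0,4) value=4
Op 3: merge R1<->R0 -> R1=(0,0,0,0) R0=(0,0,0,0)
Op 4: inc R3 by 4 -> R3=(0,0,0,8) value=8
Op 5: inc R1 by 2 -> R1=(0,2,0,0) value=2
Op 6: merge R0<->R3 -> R0=(0,0,0,8) R3=(0,0,0,8)
Op 7: merge R2<->R1 -> R2=(0,2,0,0) R1=(0,2,0,0)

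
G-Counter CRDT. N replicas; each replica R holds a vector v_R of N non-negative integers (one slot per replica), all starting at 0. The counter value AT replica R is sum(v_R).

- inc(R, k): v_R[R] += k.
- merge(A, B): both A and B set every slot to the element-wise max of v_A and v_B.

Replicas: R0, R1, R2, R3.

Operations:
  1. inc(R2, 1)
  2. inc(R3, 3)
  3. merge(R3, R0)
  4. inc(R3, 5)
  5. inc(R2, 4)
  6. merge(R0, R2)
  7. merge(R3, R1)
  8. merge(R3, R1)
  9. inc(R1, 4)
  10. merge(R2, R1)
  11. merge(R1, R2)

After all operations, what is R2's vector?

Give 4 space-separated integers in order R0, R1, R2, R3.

Answer: 0 4 5 8

Derivation:
Op 1: inc R2 by 1 -> R2=(0,0,1,0) value=1
Op 2: inc R3 by 3 -> R3=(0,0,0,3) value=3
Op 3: merge R3<->R0 -> R3=(0,0,0,3) R0=(0,0,0,3)
Op 4: inc R3 by 5 -> R3=(0,0,0,8) value=8
Op 5: inc R2 by 4 -> R2=(0,0,5,0) value=5
Op 6: merge R0<->R2 -> R0=(0,0,5,3) R2=(0,0,5,3)
Op 7: merge R3<->R1 -> R3=(0,0,0,8) R1=(0,0,0,8)
Op 8: merge R3<->R1 -> R3=(0,0,0,8) R1=(0,0,0,8)
Op 9: inc R1 by 4 -> R1=(0,4,0,8) value=12
Op 10: merge R2<->R1 -> R2=(0,4,5,8) R1=(0,4,5,8)
Op 11: merge R1<->R2 -> R1=(0,4,5,8) R2=(0,4,5,8)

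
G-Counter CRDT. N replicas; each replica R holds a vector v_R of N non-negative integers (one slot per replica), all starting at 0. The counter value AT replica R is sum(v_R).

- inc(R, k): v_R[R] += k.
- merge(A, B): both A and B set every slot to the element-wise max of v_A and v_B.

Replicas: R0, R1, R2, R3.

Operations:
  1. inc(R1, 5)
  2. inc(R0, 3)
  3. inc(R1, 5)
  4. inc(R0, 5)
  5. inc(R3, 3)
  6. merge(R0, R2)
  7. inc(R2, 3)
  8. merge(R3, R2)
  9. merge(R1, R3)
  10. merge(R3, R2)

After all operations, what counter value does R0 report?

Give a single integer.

Answer: 8

Derivation:
Op 1: inc R1 by 5 -> R1=(0,5,0,0) value=5
Op 2: inc R0 by 3 -> R0=(3,0,0,0) value=3
Op 3: inc R1 by 5 -> R1=(0,10,0,0) value=10
Op 4: inc R0 by 5 -> R0=(8,0,0,0) value=8
Op 5: inc R3 by 3 -> R3=(0,0,0,3) value=3
Op 6: merge R0<->R2 -> R0=(8,0,0,0) R2=(8,0,0,0)
Op 7: inc R2 by 3 -> R2=(8,0,3,0) value=11
Op 8: merge R3<->R2 -> R3=(8,0,3,3) R2=(8,0,3,3)
Op 9: merge R1<->R3 -> R1=(8,10,3,3) R3=(8,10,3,3)
Op 10: merge R3<->R2 -> R3=(8,10,3,3) R2=(8,10,3,3)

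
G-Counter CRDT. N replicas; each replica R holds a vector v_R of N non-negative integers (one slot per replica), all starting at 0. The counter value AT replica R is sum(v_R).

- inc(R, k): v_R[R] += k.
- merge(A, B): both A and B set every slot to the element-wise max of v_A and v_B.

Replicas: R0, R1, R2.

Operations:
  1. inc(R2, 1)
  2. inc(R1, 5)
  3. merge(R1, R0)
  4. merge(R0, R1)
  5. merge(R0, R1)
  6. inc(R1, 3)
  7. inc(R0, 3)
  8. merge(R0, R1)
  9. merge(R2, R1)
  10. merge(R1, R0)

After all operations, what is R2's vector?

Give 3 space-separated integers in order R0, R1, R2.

Op 1: inc R2 by 1 -> R2=(0,0,1) value=1
Op 2: inc R1 by 5 -> R1=(0,5,0) value=5
Op 3: merge R1<->R0 -> R1=(0,5,0) R0=(0,5,0)
Op 4: merge R0<->R1 -> R0=(0,5,0) R1=(0,5,0)
Op 5: merge R0<->R1 -> R0=(0,5,0) R1=(0,5,0)
Op 6: inc R1 by 3 -> R1=(0,8,0) value=8
Op 7: inc R0 by 3 -> R0=(3,5,0) value=8
Op 8: merge R0<->R1 -> R0=(3,8,0) R1=(3,8,0)
Op 9: merge R2<->R1 -> R2=(3,8,1) R1=(3,8,1)
Op 10: merge R1<->R0 -> R1=(3,8,1) R0=(3,8,1)

Answer: 3 8 1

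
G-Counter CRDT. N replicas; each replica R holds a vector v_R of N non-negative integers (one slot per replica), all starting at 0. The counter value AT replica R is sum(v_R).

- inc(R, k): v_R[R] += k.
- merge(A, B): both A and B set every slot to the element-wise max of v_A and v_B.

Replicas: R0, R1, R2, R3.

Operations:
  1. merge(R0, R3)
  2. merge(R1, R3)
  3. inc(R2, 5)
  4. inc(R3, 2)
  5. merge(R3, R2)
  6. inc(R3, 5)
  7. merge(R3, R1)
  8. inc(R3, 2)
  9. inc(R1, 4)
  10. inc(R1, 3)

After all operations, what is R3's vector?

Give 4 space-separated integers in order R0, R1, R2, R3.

Answer: 0 0 5 9

Derivation:
Op 1: merge R0<->R3 -> R0=(0,0,0,0) R3=(0,0,0,0)
Op 2: merge R1<->R3 -> R1=(0,0,0,0) R3=(0,0,0,0)
Op 3: inc R2 by 5 -> R2=(0,0,5,0) value=5
Op 4: inc R3 by 2 -> R3=(0,0,0,2) value=2
Op 5: merge R3<->R2 -> R3=(0,0,5,2) R2=(0,0,5,2)
Op 6: inc R3 by 5 -> R3=(0,0,5,7) value=12
Op 7: merge R3<->R1 -> R3=(0,0,5,7) R1=(0,0,5,7)
Op 8: inc R3 by 2 -> R3=(0,0,5,9) value=14
Op 9: inc R1 by 4 -> R1=(0,4,5,7) value=16
Op 10: inc R1 by 3 -> R1=(0,7,5,7) value=19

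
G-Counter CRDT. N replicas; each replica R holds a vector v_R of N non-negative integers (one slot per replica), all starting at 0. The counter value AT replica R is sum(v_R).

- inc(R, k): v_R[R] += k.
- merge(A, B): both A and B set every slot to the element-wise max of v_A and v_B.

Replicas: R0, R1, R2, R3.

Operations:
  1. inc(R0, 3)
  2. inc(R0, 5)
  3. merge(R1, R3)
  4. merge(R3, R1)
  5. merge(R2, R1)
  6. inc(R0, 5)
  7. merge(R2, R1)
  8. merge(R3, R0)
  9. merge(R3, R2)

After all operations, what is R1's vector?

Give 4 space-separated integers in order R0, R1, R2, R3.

Op 1: inc R0 by 3 -> R0=(3,0,0,0) value=3
Op 2: inc R0 by 5 -> R0=(8,0,0,0) value=8
Op 3: merge R1<->R3 -> R1=(0,0,0,0) R3=(0,0,0,0)
Op 4: merge R3<->R1 -> R3=(0,0,0,0) R1=(0,0,0,0)
Op 5: merge R2<->R1 -> R2=(0,0,0,0) R1=(0,0,0,0)
Op 6: inc R0 by 5 -> R0=(13,0,0,0) value=13
Op 7: merge R2<->R1 -> R2=(0,0,0,0) R1=(0,0,0,0)
Op 8: merge R3<->R0 -> R3=(13,0,0,0) R0=(13,0,0,0)
Op 9: merge R3<->R2 -> R3=(13,0,0,0) R2=(13,0,0,0)

Answer: 0 0 0 0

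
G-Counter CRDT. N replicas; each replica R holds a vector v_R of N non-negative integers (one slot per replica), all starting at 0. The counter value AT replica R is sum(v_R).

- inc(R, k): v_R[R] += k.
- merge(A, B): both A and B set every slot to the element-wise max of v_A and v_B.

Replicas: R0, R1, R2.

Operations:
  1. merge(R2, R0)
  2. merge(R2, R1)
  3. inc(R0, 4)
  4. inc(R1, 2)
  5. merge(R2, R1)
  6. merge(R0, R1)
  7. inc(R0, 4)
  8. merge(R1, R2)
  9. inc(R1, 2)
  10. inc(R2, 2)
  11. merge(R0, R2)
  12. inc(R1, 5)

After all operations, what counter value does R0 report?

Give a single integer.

Op 1: merge R2<->R0 -> R2=(0,0,0) R0=(0,0,0)
Op 2: merge R2<->R1 -> R2=(0,0,0) R1=(0,0,0)
Op 3: inc R0 by 4 -> R0=(4,0,0) value=4
Op 4: inc R1 by 2 -> R1=(0,2,0) value=2
Op 5: merge R2<->R1 -> R2=(0,2,0) R1=(0,2,0)
Op 6: merge R0<->R1 -> R0=(4,2,0) R1=(4,2,0)
Op 7: inc R0 by 4 -> R0=(8,2,0) value=10
Op 8: merge R1<->R2 -> R1=(4,2,0) R2=(4,2,0)
Op 9: inc R1 by 2 -> R1=(4,4,0) value=8
Op 10: inc R2 by 2 -> R2=(4,2,2) value=8
Op 11: merge R0<->R2 -> R0=(8,2,2) R2=(8,2,2)
Op 12: inc R1 by 5 -> R1=(4,9,0) value=13

Answer: 12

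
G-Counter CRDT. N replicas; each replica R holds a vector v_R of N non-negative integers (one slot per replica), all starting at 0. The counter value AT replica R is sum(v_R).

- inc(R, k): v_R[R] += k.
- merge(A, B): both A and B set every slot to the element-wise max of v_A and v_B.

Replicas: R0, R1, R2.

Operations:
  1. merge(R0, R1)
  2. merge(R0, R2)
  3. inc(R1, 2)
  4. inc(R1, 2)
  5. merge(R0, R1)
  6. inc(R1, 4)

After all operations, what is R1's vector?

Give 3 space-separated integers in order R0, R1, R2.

Answer: 0 8 0

Derivation:
Op 1: merge R0<->R1 -> R0=(0,0,0) R1=(0,0,0)
Op 2: merge R0<->R2 -> R0=(0,0,0) R2=(0,0,0)
Op 3: inc R1 by 2 -> R1=(0,2,0) value=2
Op 4: inc R1 by 2 -> R1=(0,4,0) value=4
Op 5: merge R0<->R1 -> R0=(0,4,0) R1=(0,4,0)
Op 6: inc R1 by 4 -> R1=(0,8,0) value=8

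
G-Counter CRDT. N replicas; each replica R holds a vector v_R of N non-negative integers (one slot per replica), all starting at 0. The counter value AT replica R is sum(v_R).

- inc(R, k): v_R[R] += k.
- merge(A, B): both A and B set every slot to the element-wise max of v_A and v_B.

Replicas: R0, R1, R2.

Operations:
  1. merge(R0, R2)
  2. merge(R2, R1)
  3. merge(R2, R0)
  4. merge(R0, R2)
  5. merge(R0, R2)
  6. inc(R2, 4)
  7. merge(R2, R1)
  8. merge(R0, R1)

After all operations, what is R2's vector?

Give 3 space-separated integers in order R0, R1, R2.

Answer: 0 0 4

Derivation:
Op 1: merge R0<->R2 -> R0=(0,0,0) R2=(0,0,0)
Op 2: merge R2<->R1 -> R2=(0,0,0) R1=(0,0,0)
Op 3: merge R2<->R0 -> R2=(0,0,0) R0=(0,0,0)
Op 4: merge R0<->R2 -> R0=(0,0,0) R2=(0,0,0)
Op 5: merge R0<->R2 -> R0=(0,0,0) R2=(0,0,0)
Op 6: inc R2 by 4 -> R2=(0,0,4) value=4
Op 7: merge R2<->R1 -> R2=(0,0,4) R1=(0,0,4)
Op 8: merge R0<->R1 -> R0=(0,0,4) R1=(0,0,4)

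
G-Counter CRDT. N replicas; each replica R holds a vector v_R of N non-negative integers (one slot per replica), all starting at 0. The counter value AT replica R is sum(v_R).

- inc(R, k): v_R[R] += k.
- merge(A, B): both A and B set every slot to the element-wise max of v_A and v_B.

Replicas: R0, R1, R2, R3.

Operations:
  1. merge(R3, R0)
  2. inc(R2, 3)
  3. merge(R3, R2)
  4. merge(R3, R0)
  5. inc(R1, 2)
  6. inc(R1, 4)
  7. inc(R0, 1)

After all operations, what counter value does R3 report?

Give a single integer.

Answer: 3

Derivation:
Op 1: merge R3<->R0 -> R3=(0,0,0,0) R0=(0,0,0,0)
Op 2: inc R2 by 3 -> R2=(0,0,3,0) value=3
Op 3: merge R3<->R2 -> R3=(0,0,3,0) R2=(0,0,3,0)
Op 4: merge R3<->R0 -> R3=(0,0,3,0) R0=(0,0,3,0)
Op 5: inc R1 by 2 -> R1=(0,2,0,0) value=2
Op 6: inc R1 by 4 -> R1=(0,6,0,0) value=6
Op 7: inc R0 by 1 -> R0=(1,0,3,0) value=4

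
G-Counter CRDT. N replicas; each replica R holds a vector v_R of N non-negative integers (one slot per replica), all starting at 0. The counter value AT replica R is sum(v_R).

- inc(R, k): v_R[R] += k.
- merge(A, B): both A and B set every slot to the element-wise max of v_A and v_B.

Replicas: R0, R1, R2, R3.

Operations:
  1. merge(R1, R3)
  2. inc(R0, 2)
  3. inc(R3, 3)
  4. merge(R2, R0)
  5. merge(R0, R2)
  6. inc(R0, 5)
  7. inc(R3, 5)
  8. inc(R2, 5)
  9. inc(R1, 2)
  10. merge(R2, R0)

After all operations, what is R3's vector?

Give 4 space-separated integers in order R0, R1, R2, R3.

Answer: 0 0 0 8

Derivation:
Op 1: merge R1<->R3 -> R1=(0,0,0,0) R3=(0,0,0,0)
Op 2: inc R0 by 2 -> R0=(2,0,0,0) value=2
Op 3: inc R3 by 3 -> R3=(0,0,0,3) value=3
Op 4: merge R2<->R0 -> R2=(2,0,0,0) R0=(2,0,0,0)
Op 5: merge R0<->R2 -> R0=(2,0,0,0) R2=(2,0,0,0)
Op 6: inc R0 by 5 -> R0=(7,0,0,0) value=7
Op 7: inc R3 by 5 -> R3=(0,0,0,8) value=8
Op 8: inc R2 by 5 -> R2=(2,0,5,0) value=7
Op 9: inc R1 by 2 -> R1=(0,2,0,0) value=2
Op 10: merge R2<->R0 -> R2=(7,0,5,0) R0=(7,0,5,0)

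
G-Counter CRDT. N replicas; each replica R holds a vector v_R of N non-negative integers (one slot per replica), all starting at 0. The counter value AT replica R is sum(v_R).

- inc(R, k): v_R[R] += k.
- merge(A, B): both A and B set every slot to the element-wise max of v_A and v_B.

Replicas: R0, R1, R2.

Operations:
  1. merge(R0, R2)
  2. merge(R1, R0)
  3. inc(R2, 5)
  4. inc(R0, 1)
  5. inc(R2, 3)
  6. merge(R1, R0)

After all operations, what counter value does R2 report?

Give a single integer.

Op 1: merge R0<->R2 -> R0=(0,0,0) R2=(0,0,0)
Op 2: merge R1<->R0 -> R1=(0,0,0) R0=(0,0,0)
Op 3: inc R2 by 5 -> R2=(0,0,5) value=5
Op 4: inc R0 by 1 -> R0=(1,0,0) value=1
Op 5: inc R2 by 3 -> R2=(0,0,8) value=8
Op 6: merge R1<->R0 -> R1=(1,0,0) R0=(1,0,0)

Answer: 8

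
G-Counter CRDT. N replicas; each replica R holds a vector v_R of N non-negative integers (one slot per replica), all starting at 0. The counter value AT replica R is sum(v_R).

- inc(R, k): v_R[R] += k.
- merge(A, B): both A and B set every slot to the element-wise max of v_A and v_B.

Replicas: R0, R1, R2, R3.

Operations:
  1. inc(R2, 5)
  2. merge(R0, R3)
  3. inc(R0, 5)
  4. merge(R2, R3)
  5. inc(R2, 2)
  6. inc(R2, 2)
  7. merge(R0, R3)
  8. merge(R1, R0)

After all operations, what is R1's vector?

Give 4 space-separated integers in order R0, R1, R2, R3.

Op 1: inc R2 by 5 -> R2=(0,0,5,0) value=5
Op 2: merge R0<->R3 -> R0=(0,0,0,0) R3=(0,0,0,0)
Op 3: inc R0 by 5 -> R0=(5,0,0,0) value=5
Op 4: merge R2<->R3 -> R2=(0,0,5,0) R3=(0,0,5,0)
Op 5: inc R2 by 2 -> R2=(0,0,7,0) value=7
Op 6: inc R2 by 2 -> R2=(0,0,9,0) value=9
Op 7: merge R0<->R3 -> R0=(5,0,5,0) R3=(5,0,5,0)
Op 8: merge R1<->R0 -> R1=(5,0,5,0) R0=(5,0,5,0)

Answer: 5 0 5 0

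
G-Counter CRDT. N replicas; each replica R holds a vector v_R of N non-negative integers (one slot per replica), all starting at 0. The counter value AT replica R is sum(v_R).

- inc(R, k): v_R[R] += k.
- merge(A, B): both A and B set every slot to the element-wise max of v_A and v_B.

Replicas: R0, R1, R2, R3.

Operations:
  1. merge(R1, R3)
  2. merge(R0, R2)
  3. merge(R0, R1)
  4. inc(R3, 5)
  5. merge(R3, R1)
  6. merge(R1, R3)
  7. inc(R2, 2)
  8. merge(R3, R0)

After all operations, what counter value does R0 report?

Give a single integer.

Op 1: merge R1<->R3 -> R1=(0,0,0,0) R3=(0,0,0,0)
Op 2: merge R0<->R2 -> R0=(0,0,0,0) R2=(0,0,0,0)
Op 3: merge R0<->R1 -> R0=(0,0,0,0) R1=(0,0,0,0)
Op 4: inc R3 by 5 -> R3=(0,0,0,5) value=5
Op 5: merge R3<->R1 -> R3=(0,0,0,5) R1=(0,0,0,5)
Op 6: merge R1<->R3 -> R1=(0,0,0,5) R3=(0,0,0,5)
Op 7: inc R2 by 2 -> R2=(0,0,2,0) value=2
Op 8: merge R3<->R0 -> R3=(0,0,0,5) R0=(0,0,0,5)

Answer: 5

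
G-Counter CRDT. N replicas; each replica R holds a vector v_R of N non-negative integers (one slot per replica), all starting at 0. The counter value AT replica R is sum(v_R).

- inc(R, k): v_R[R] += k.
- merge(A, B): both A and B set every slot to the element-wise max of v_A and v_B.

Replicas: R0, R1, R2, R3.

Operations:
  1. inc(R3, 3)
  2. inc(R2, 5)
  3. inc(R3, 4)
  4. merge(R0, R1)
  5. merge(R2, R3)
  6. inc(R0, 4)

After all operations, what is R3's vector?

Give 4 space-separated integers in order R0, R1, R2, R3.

Answer: 0 0 5 7

Derivation:
Op 1: inc R3 by 3 -> R3=(0,0,0,3) value=3
Op 2: inc R2 by 5 -> R2=(0,0,5,0) value=5
Op 3: inc R3 by 4 -> R3=(0,0,0,7) value=7
Op 4: merge R0<->R1 -> R0=(0,0,0,0) R1=(0,0,0,0)
Op 5: merge R2<->R3 -> R2=(0,0,5,7) R3=(0,0,5,7)
Op 6: inc R0 by 4 -> R0=(4,0,0,0) value=4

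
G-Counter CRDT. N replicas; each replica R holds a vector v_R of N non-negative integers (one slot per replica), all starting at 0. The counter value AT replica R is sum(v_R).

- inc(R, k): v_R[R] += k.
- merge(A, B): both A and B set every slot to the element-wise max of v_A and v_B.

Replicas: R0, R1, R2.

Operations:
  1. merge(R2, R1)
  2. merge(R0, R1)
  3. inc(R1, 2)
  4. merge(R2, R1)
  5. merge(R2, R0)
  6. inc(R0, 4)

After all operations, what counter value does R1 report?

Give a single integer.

Answer: 2

Derivation:
Op 1: merge R2<->R1 -> R2=(0,0,0) R1=(0,0,0)
Op 2: merge R0<->R1 -> R0=(0,0,0) R1=(0,0,0)
Op 3: inc R1 by 2 -> R1=(0,2,0) value=2
Op 4: merge R2<->R1 -> R2=(0,2,0) R1=(0,2,0)
Op 5: merge R2<->R0 -> R2=(0,2,0) R0=(0,2,0)
Op 6: inc R0 by 4 -> R0=(4,2,0) value=6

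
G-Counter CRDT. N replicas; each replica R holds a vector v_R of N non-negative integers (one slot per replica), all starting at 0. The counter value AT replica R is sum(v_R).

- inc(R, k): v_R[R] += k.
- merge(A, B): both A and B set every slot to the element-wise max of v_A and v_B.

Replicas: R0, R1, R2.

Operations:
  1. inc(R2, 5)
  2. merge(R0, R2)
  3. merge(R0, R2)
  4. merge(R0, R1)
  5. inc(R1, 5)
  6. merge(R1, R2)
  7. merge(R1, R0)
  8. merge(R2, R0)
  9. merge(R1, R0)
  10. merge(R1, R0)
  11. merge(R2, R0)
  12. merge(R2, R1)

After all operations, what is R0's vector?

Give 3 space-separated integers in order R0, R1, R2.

Op 1: inc R2 by 5 -> R2=(0,0,5) value=5
Op 2: merge R0<->R2 -> R0=(0,0,5) R2=(0,0,5)
Op 3: merge R0<->R2 -> R0=(0,0,5) R2=(0,0,5)
Op 4: merge R0<->R1 -> R0=(0,0,5) R1=(0,0,5)
Op 5: inc R1 by 5 -> R1=(0,5,5) value=10
Op 6: merge R1<->R2 -> R1=(0,5,5) R2=(0,5,5)
Op 7: merge R1<->R0 -> R1=(0,5,5) R0=(0,5,5)
Op 8: merge R2<->R0 -> R2=(0,5,5) R0=(0,5,5)
Op 9: merge R1<->R0 -> R1=(0,5,5) R0=(0,5,5)
Op 10: merge R1<->R0 -> R1=(0,5,5) R0=(0,5,5)
Op 11: merge R2<->R0 -> R2=(0,5,5) R0=(0,5,5)
Op 12: merge R2<->R1 -> R2=(0,5,5) R1=(0,5,5)

Answer: 0 5 5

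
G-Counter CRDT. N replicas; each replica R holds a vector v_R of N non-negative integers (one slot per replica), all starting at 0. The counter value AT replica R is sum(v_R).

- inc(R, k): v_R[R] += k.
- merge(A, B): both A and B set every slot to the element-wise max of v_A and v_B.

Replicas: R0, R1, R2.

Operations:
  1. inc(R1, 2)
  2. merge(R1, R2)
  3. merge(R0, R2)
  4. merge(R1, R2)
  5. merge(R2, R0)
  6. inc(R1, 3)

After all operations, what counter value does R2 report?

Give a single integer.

Answer: 2

Derivation:
Op 1: inc R1 by 2 -> R1=(0,2,0) value=2
Op 2: merge R1<->R2 -> R1=(0,2,0) R2=(0,2,0)
Op 3: merge R0<->R2 -> R0=(0,2,0) R2=(0,2,0)
Op 4: merge R1<->R2 -> R1=(0,2,0) R2=(0,2,0)
Op 5: merge R2<->R0 -> R2=(0,2,0) R0=(0,2,0)
Op 6: inc R1 by 3 -> R1=(0,5,0) value=5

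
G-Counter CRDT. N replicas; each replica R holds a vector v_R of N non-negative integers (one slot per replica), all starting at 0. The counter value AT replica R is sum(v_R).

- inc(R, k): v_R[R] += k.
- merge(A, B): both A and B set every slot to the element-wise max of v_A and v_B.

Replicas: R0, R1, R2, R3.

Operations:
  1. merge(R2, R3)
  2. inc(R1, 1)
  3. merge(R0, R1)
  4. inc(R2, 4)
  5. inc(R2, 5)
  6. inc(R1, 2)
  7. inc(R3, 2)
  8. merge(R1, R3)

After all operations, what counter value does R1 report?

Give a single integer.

Op 1: merge R2<->R3 -> R2=(0,0,0,0) R3=(0,0,0,0)
Op 2: inc R1 by 1 -> R1=(0,1,0,0) value=1
Op 3: merge R0<->R1 -> R0=(0,1,0,0) R1=(0,1,0,0)
Op 4: inc R2 by 4 -> R2=(0,0,4,0) value=4
Op 5: inc R2 by 5 -> R2=(0,0,9,0) value=9
Op 6: inc R1 by 2 -> R1=(0,3,0,0) value=3
Op 7: inc R3 by 2 -> R3=(0,0,0,2) value=2
Op 8: merge R1<->R3 -> R1=(0,3,0,2) R3=(0,3,0,2)

Answer: 5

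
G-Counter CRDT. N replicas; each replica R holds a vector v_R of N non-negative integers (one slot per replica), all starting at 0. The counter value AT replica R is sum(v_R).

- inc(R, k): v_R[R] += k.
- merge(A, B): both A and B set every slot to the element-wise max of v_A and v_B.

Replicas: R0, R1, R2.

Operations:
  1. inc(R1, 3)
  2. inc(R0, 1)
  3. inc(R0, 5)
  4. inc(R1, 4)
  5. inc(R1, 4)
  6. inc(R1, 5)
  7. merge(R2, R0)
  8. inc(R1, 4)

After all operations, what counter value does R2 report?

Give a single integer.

Answer: 6

Derivation:
Op 1: inc R1 by 3 -> R1=(0,3,0) value=3
Op 2: inc R0 by 1 -> R0=(1,0,0) value=1
Op 3: inc R0 by 5 -> R0=(6,0,0) value=6
Op 4: inc R1 by 4 -> R1=(0,7,0) value=7
Op 5: inc R1 by 4 -> R1=(0,11,0) value=11
Op 6: inc R1 by 5 -> R1=(0,16,0) value=16
Op 7: merge R2<->R0 -> R2=(6,0,0) R0=(6,0,0)
Op 8: inc R1 by 4 -> R1=(0,20,0) value=20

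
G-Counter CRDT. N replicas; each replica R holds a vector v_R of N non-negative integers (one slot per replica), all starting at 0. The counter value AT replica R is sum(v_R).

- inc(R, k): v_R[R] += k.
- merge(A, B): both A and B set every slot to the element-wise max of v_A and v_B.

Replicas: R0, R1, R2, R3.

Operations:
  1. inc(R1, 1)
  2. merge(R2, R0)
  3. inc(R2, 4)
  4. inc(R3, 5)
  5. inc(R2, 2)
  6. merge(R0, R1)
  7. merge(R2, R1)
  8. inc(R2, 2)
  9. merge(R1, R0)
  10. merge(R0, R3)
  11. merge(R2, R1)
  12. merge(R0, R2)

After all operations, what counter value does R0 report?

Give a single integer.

Op 1: inc R1 by 1 -> R1=(0,1,0,0) value=1
Op 2: merge R2<->R0 -> R2=(0,0,0,0) R0=(0,0,0,0)
Op 3: inc R2 by 4 -> R2=(0,0,4,0) value=4
Op 4: inc R3 by 5 -> R3=(0,0,0,5) value=5
Op 5: inc R2 by 2 -> R2=(0,0,6,0) value=6
Op 6: merge R0<->R1 -> R0=(0,1,0,0) R1=(0,1,0,0)
Op 7: merge R2<->R1 -> R2=(0,1,6,0) R1=(0,1,6,0)
Op 8: inc R2 by 2 -> R2=(0,1,8,0) value=9
Op 9: merge R1<->R0 -> R1=(0,1,6,0) R0=(0,1,6,0)
Op 10: merge R0<->R3 -> R0=(0,1,6,5) R3=(0,1,6,5)
Op 11: merge R2<->R1 -> R2=(0,1,8,0) R1=(0,1,8,0)
Op 12: merge R0<->R2 -> R0=(0,1,8,5) R2=(0,1,8,5)

Answer: 14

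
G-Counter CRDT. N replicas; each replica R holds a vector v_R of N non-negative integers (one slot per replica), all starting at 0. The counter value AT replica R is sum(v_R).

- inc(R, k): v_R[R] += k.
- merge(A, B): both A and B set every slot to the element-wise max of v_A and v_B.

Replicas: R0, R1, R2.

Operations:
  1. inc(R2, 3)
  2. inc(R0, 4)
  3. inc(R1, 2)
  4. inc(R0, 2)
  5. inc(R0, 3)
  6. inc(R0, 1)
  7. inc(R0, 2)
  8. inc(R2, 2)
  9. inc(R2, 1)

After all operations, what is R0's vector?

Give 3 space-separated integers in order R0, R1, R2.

Answer: 12 0 0

Derivation:
Op 1: inc R2 by 3 -> R2=(0,0,3) value=3
Op 2: inc R0 by 4 -> R0=(4,0,0) value=4
Op 3: inc R1 by 2 -> R1=(0,2,0) value=2
Op 4: inc R0 by 2 -> R0=(6,0,0) value=6
Op 5: inc R0 by 3 -> R0=(9,0,0) value=9
Op 6: inc R0 by 1 -> R0=(10,0,0) value=10
Op 7: inc R0 by 2 -> R0=(12,0,0) value=12
Op 8: inc R2 by 2 -> R2=(0,0,5) value=5
Op 9: inc R2 by 1 -> R2=(0,0,6) value=6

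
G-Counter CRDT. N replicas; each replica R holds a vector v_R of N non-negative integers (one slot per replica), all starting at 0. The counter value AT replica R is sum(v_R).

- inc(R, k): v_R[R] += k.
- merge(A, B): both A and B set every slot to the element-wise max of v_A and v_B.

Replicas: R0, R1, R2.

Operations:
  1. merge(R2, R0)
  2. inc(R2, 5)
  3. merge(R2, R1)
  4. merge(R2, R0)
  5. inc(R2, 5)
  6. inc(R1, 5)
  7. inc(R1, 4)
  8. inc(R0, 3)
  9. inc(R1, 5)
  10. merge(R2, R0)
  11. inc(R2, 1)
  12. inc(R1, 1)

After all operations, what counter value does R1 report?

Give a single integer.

Op 1: merge R2<->R0 -> R2=(0,0,0) R0=(0,0,0)
Op 2: inc R2 by 5 -> R2=(0,0,5) value=5
Op 3: merge R2<->R1 -> R2=(0,0,5) R1=(0,0,5)
Op 4: merge R2<->R0 -> R2=(0,0,5) R0=(0,0,5)
Op 5: inc R2 by 5 -> R2=(0,0,10) value=10
Op 6: inc R1 by 5 -> R1=(0,5,5) value=10
Op 7: inc R1 by 4 -> R1=(0,9,5) value=14
Op 8: inc R0 by 3 -> R0=(3,0,5) value=8
Op 9: inc R1 by 5 -> R1=(0,14,5) value=19
Op 10: merge R2<->R0 -> R2=(3,0,10) R0=(3,0,10)
Op 11: inc R2 by 1 -> R2=(3,0,11) value=14
Op 12: inc R1 by 1 -> R1=(0,15,5) value=20

Answer: 20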